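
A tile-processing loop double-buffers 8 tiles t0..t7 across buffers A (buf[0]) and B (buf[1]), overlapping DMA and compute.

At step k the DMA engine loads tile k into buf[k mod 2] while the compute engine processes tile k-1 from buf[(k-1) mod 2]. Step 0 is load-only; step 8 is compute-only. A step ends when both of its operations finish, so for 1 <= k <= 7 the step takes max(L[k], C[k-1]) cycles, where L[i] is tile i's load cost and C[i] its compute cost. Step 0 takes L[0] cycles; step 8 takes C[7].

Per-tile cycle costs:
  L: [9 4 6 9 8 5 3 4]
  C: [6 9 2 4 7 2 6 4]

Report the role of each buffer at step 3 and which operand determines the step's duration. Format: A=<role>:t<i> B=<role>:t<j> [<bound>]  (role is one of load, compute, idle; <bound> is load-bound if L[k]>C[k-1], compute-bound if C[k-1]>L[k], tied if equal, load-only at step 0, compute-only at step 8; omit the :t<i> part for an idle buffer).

k=0 load=t0/9c comp=- wait=9 total=9
k=1 load=t1/4c comp=t0/6c wait=6 total=15
k=2 load=t2/6c comp=t1/9c wait=9 total=24
k=3 load=t3/9c comp=t2/2c wait=9 total=33
k=4 load=t4/8c comp=t3/4c wait=8 total=41
k=5 load=t5/5c comp=t4/7c wait=7 total=48
k=6 load=t6/3c comp=t5/2c wait=3 total=51
k=7 load=t7/4c comp=t6/6c wait=6 total=57
k=8 load=- comp=t7/4c wait=4 total=61

step 3: A=compute:t2 B=load:t3 [load-bound]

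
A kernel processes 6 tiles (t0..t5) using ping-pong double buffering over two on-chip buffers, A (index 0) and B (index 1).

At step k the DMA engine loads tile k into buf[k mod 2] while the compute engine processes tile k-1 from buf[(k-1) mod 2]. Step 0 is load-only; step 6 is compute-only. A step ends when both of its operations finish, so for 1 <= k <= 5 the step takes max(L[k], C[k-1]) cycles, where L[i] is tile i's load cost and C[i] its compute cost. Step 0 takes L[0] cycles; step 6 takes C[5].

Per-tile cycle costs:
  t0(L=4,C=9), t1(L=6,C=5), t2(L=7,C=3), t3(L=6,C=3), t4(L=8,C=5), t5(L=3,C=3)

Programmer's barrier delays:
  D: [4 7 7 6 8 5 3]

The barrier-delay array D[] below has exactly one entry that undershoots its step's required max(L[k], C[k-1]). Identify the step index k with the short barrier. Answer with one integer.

k=0 barrier L[0]=4→4c, D[0]=4 ok
k=1 barrier max(L[1]=6,C[0]=9)→9c, D[1]=7 SHORT
k=2 barrier max(L[2]=7,C[1]=5)→7c, D[2]=7 ok
k=3 barrier max(L[3]=6,C[2]=3)→6c, D[3]=6 ok
k=4 barrier max(L[4]=8,C[3]=3)→8c, D[4]=8 ok
k=5 barrier max(L[5]=3,C[4]=5)→5c, D[5]=5 ok
k=6 barrier C[5]=3→3c, D[6]=3 ok

hazard at step 1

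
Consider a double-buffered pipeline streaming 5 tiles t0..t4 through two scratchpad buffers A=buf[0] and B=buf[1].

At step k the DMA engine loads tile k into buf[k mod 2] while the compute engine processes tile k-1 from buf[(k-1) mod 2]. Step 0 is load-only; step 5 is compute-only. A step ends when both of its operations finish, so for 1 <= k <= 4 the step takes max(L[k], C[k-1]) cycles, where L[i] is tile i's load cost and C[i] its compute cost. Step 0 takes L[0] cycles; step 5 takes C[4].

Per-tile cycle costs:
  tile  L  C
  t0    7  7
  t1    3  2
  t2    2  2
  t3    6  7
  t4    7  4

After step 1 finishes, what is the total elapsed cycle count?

end_cycle[1] = 14

k=0 load=t0/7c comp=- wait=7 total=7
k=1 load=t1/3c comp=t0/7c wait=7 total=14
k=2 load=t2/2c comp=t1/2c wait=2 total=16
k=3 load=t3/6c comp=t2/2c wait=6 total=22
k=4 load=t4/7c comp=t3/7c wait=7 total=29
k=5 load=- comp=t4/4c wait=4 total=33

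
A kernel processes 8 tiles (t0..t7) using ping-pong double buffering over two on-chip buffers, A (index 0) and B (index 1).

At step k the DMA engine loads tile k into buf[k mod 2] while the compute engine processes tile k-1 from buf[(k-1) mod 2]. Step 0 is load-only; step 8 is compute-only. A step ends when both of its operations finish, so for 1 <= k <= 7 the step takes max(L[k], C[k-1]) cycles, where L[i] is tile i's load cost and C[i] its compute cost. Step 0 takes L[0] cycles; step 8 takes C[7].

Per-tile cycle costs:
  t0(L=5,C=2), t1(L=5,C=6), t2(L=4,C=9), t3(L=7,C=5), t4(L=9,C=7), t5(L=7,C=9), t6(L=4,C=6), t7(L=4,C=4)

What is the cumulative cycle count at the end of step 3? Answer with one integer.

end_cycle[3] = 25

k=0 load=t0/5c comp=- wait=5 total=5
k=1 load=t1/5c comp=t0/2c wait=5 total=10
k=2 load=t2/4c comp=t1/6c wait=6 total=16
k=3 load=t3/7c comp=t2/9c wait=9 total=25
k=4 load=t4/9c comp=t3/5c wait=9 total=34
k=5 load=t5/7c comp=t4/7c wait=7 total=41
k=6 load=t6/4c comp=t5/9c wait=9 total=50
k=7 load=t7/4c comp=t6/6c wait=6 total=56
k=8 load=- comp=t7/4c wait=4 total=60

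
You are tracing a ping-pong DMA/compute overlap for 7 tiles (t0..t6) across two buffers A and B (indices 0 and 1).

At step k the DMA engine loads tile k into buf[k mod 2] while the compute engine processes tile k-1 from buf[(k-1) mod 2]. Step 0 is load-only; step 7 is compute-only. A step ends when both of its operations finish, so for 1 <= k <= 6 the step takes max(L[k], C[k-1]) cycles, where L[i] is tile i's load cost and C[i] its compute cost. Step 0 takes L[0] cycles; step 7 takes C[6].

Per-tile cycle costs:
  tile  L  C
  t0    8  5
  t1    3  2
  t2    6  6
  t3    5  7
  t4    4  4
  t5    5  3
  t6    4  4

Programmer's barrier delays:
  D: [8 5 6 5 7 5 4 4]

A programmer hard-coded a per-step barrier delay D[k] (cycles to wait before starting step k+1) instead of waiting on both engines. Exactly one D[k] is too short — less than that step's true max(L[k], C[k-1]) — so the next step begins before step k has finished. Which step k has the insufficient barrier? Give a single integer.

hazard at step 3

step 0: need L[0]=8 = 8; D[0]=8 ok
step 1: need max(L[1]=3,C[0]=5) = 5; D[1]=5 ok
step 2: need max(L[2]=6,C[1]=2) = 6; D[2]=6 ok
step 3: need max(L[3]=5,C[2]=6) = 6; D[3]=5 SHORT
step 4: need max(L[4]=4,C[3]=7) = 7; D[4]=7 ok
step 5: need max(L[5]=5,C[4]=4) = 5; D[5]=5 ok
step 6: need max(L[6]=4,C[5]=3) = 4; D[6]=4 ok
step 7: need C[6]=4 = 4; D[7]=4 ok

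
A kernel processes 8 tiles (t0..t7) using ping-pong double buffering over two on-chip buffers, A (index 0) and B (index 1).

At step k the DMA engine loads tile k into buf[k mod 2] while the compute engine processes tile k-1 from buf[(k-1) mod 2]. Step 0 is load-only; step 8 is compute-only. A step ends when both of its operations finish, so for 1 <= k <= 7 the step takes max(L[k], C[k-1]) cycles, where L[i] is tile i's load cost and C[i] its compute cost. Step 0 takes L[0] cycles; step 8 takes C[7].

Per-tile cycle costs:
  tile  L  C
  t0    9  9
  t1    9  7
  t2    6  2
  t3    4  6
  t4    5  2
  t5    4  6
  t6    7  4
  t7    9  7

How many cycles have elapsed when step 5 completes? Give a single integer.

  0. 9=9c; end=9; A:t0 B:-
  1. max(9,9)=9c; end=18; A:t0 B:t1
  2. max(6,7)=7c; end=25; A:t2 B:t1
  3. max(4,2)=4c; end=29; A:t2 B:t3
  4. max(5,6)=6c; end=35; A:t4 B:t3
  5. max(4,2)=4c; end=39; A:t4 B:t5
  6. max(7,6)=7c; end=46; A:t6 B:t5
  7. max(9,4)=9c; end=55; A:t6 B:t7
  8. 7=7c; end=62; A:t6 B:t7

end_cycle[5] = 39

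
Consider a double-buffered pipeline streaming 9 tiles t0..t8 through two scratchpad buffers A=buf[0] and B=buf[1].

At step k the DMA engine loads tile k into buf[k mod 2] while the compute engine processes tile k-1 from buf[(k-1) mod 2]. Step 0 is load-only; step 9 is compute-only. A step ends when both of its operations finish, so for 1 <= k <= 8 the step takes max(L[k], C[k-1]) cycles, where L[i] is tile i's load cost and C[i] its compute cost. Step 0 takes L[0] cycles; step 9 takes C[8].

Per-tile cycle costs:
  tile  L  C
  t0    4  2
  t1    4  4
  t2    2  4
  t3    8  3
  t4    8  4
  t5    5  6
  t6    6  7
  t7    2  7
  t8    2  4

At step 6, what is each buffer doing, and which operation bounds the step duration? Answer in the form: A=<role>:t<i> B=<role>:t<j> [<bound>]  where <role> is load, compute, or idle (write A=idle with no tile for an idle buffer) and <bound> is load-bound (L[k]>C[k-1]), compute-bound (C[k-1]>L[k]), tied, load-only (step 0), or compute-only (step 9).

step 6: A=load:t6 B=compute:t5 [tied]

step 0: L[0]=4 → dur=4, Σ=4 | A=load:t0 B=idle [load-only]
step 1: L[1]=4 C[0]=2 → dur=4, Σ=8 | A=compute:t0 B=load:t1 [load-bound]
step 2: L[2]=2 C[1]=4 → dur=4, Σ=12 | A=load:t2 B=compute:t1 [compute-bound]
step 3: L[3]=8 C[2]=4 → dur=8, Σ=20 | A=compute:t2 B=load:t3 [load-bound]
step 4: L[4]=8 C[3]=3 → dur=8, Σ=28 | A=load:t4 B=compute:t3 [load-bound]
step 5: L[5]=5 C[4]=4 → dur=5, Σ=33 | A=compute:t4 B=load:t5 [load-bound]
step 6: L[6]=6 C[5]=6 → dur=6, Σ=39 | A=load:t6 B=compute:t5 [tied]
step 7: L[7]=2 C[6]=7 → dur=7, Σ=46 | A=compute:t6 B=load:t7 [compute-bound]
step 8: L[8]=2 C[7]=7 → dur=7, Σ=53 | A=load:t8 B=compute:t7 [compute-bound]
step 9: C[8]=4 → dur=4, Σ=57 | A=compute:t8 B=idle [compute-only]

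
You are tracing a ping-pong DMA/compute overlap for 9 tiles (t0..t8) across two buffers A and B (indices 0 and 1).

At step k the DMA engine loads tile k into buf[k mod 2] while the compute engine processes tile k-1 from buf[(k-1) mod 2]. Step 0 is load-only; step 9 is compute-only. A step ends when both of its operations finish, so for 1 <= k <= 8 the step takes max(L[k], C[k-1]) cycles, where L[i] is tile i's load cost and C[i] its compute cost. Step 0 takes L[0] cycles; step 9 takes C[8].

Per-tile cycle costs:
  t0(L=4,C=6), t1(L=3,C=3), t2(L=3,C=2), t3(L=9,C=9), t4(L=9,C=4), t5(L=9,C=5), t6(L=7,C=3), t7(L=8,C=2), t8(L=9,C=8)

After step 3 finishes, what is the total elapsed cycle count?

  0. 4=4c; end=4; A:t0 B:-
  1. max(3,6)=6c; end=10; A:t0 B:t1
  2. max(3,3)=3c; end=13; A:t2 B:t1
  3. max(9,2)=9c; end=22; A:t2 B:t3
  4. max(9,9)=9c; end=31; A:t4 B:t3
  5. max(9,4)=9c; end=40; A:t4 B:t5
  6. max(7,5)=7c; end=47; A:t6 B:t5
  7. max(8,3)=8c; end=55; A:t6 B:t7
  8. max(9,2)=9c; end=64; A:t8 B:t7
  9. 8=8c; end=72; A:t8 B:t7

end_cycle[3] = 22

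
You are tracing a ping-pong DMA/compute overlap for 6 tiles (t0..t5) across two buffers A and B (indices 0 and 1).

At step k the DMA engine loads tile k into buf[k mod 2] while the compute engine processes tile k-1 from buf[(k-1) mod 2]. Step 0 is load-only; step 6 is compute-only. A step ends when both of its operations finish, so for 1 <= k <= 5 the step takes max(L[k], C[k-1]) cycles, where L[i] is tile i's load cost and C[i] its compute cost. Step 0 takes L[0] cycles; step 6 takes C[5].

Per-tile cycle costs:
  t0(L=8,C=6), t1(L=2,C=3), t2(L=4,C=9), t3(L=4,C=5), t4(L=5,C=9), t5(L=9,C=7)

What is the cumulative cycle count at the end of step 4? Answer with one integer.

end_cycle[4] = 32

  0. 8=8c; end=8; A:t0 B:-
  1. max(2,6)=6c; end=14; A:t0 B:t1
  2. max(4,3)=4c; end=18; A:t2 B:t1
  3. max(4,9)=9c; end=27; A:t2 B:t3
  4. max(5,5)=5c; end=32; A:t4 B:t3
  5. max(9,9)=9c; end=41; A:t4 B:t5
  6. 7=7c; end=48; A:t4 B:t5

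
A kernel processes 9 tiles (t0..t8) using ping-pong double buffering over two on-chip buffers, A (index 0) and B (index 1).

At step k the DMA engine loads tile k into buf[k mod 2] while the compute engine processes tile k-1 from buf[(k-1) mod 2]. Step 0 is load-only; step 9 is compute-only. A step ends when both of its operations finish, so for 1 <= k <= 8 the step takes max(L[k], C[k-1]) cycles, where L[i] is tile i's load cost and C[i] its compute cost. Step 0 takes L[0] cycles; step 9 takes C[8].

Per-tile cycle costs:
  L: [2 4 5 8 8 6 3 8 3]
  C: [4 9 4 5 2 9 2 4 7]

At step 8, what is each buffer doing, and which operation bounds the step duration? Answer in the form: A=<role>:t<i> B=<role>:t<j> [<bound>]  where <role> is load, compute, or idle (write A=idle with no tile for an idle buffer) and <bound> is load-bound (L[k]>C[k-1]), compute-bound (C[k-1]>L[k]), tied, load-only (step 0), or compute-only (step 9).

  0. 2=2c; end=2; A:t0 B:-
  1. max(4,4)=4c; end=6; A:t0 B:t1
  2. max(5,9)=9c; end=15; A:t2 B:t1
  3. max(8,4)=8c; end=23; A:t2 B:t3
  4. max(8,5)=8c; end=31; A:t4 B:t3
  5. max(6,2)=6c; end=37; A:t4 B:t5
  6. max(3,9)=9c; end=46; A:t6 B:t5
  7. max(8,2)=8c; end=54; A:t6 B:t7
  8. max(3,4)=4c; end=58; A:t8 B:t7
  9. 7=7c; end=65; A:t8 B:t7

step 8: A=load:t8 B=compute:t7 [compute-bound]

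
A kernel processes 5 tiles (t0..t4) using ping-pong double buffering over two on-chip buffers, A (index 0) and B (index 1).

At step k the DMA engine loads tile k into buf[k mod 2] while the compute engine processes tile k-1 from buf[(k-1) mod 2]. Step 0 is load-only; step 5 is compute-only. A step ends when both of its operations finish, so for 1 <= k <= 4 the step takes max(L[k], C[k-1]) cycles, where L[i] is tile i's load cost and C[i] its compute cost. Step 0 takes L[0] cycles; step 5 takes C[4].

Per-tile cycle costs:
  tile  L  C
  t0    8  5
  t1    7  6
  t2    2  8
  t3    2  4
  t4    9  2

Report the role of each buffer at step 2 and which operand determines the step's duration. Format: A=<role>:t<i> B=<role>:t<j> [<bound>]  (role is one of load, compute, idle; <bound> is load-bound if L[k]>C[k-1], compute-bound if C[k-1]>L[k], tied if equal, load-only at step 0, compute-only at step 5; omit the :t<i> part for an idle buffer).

step 2: A=load:t2 B=compute:t1 [compute-bound]

  0. 8=8c; end=8; A:t0 B:-
  1. max(7,5)=7c; end=15; A:t0 B:t1
  2. max(2,6)=6c; end=21; A:t2 B:t1
  3. max(2,8)=8c; end=29; A:t2 B:t3
  4. max(9,4)=9c; end=38; A:t4 B:t3
  5. 2=2c; end=40; A:t4 B:t3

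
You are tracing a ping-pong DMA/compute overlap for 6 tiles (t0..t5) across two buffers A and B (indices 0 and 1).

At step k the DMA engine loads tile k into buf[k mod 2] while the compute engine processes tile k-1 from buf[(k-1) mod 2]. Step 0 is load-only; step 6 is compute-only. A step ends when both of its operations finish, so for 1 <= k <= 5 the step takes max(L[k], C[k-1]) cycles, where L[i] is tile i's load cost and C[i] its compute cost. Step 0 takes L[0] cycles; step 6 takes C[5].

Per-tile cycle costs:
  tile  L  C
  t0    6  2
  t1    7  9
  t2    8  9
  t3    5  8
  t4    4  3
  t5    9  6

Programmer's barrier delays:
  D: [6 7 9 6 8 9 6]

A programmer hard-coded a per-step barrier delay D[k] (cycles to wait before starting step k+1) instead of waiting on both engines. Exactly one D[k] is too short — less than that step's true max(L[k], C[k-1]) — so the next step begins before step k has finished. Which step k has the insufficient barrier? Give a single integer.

[0] required=L[0]=6=6 vs D=6 ok
[1] required=max(L[1]=7,C[0]=2)=7 vs D=7 ok
[2] required=max(L[2]=8,C[1]=9)=9 vs D=9 ok
[3] required=max(L[3]=5,C[2]=9)=9 vs D=6 SHORT
[4] required=max(L[4]=4,C[3]=8)=8 vs D=8 ok
[5] required=max(L[5]=9,C[4]=3)=9 vs D=9 ok
[6] required=C[5]=6=6 vs D=6 ok

hazard at step 3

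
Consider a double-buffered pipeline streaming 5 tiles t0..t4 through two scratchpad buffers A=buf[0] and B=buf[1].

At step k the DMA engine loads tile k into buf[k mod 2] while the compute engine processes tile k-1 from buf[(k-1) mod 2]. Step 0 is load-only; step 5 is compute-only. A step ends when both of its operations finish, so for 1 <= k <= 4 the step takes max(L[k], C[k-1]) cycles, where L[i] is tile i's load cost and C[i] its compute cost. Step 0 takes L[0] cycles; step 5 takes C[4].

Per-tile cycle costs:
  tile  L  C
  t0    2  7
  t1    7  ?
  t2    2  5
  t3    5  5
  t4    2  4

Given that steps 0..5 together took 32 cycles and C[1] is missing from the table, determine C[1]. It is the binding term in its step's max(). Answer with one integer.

C[1] = 9

step 0 = dur = L[0]=2 = 2
step 1 = dur = max(L[1]=7, C[0]=7) = 7
step 2 = dur = max(L[2]=2, C[1]=?) = C[1]  (unknown; binding)
step 3 = dur = max(L[3]=5, C[2]=5) = 5
step 4 = dur = max(L[4]=2, C[3]=5) = 5
step 5 = dur = C[4]=4 = 4
sum of known step durations = 23
dur[2] = total - known = 32 - 23 = 9
C[1] is the binding max in step 2, so C[1] = dur[2] = 9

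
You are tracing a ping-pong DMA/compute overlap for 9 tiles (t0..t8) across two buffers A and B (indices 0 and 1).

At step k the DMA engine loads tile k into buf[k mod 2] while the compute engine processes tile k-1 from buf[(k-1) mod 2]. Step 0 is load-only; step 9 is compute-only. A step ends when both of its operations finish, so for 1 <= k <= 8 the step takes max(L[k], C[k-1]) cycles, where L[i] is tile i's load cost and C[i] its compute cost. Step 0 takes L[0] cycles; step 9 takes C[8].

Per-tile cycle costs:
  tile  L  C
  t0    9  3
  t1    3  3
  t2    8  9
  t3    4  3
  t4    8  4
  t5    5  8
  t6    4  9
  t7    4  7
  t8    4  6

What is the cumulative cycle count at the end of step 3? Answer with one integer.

step 0: L[0]=9 → dur=9, Σ=9 | A=load:t0 B=idle [load-only]
step 1: L[1]=3 C[0]=3 → dur=3, Σ=12 | A=compute:t0 B=load:t1 [tied]
step 2: L[2]=8 C[1]=3 → dur=8, Σ=20 | A=load:t2 B=compute:t1 [load-bound]
step 3: L[3]=4 C[2]=9 → dur=9, Σ=29 | A=compute:t2 B=load:t3 [compute-bound]
step 4: L[4]=8 C[3]=3 → dur=8, Σ=37 | A=load:t4 B=compute:t3 [load-bound]
step 5: L[5]=5 C[4]=4 → dur=5, Σ=42 | A=compute:t4 B=load:t5 [load-bound]
step 6: L[6]=4 C[5]=8 → dur=8, Σ=50 | A=load:t6 B=compute:t5 [compute-bound]
step 7: L[7]=4 C[6]=9 → dur=9, Σ=59 | A=compute:t6 B=load:t7 [compute-bound]
step 8: L[8]=4 C[7]=7 → dur=7, Σ=66 | A=load:t8 B=compute:t7 [compute-bound]
step 9: C[8]=6 → dur=6, Σ=72 | A=compute:t8 B=idle [compute-only]

end_cycle[3] = 29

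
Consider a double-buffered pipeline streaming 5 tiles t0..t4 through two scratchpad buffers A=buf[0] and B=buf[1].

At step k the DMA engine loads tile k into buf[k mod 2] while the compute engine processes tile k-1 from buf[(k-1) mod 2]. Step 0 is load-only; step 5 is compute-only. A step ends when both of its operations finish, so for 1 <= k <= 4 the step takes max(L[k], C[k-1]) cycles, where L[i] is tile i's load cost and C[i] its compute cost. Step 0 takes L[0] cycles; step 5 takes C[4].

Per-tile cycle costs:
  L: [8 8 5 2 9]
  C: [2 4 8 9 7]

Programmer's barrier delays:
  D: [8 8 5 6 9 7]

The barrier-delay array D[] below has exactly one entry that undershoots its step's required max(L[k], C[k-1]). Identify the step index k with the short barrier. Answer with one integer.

hazard at step 3

[0] required=L[0]=8=8 vs D=8 ok
[1] required=max(L[1]=8,C[0]=2)=8 vs D=8 ok
[2] required=max(L[2]=5,C[1]=4)=5 vs D=5 ok
[3] required=max(L[3]=2,C[2]=8)=8 vs D=6 SHORT
[4] required=max(L[4]=9,C[3]=9)=9 vs D=9 ok
[5] required=C[4]=7=7 vs D=7 ok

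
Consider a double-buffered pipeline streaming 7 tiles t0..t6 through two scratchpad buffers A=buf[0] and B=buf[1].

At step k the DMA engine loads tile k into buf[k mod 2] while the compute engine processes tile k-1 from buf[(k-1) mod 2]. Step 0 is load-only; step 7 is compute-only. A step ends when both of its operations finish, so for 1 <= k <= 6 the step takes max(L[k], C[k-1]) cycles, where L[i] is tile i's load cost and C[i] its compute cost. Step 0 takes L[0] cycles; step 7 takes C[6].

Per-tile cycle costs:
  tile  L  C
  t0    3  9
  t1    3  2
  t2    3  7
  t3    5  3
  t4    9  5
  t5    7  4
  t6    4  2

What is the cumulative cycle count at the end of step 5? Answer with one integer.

[0] DMA t0→A (3c) ∥ CU idle ⇒ 3c, clock 3
[1] DMA t1→B (3c) ∥ CU A:t0 (9c) ⇒ 9c, clock 12
[2] DMA t2→A (3c) ∥ CU B:t1 (2c) ⇒ 3c, clock 15
[3] DMA t3→B (5c) ∥ CU A:t2 (7c) ⇒ 7c, clock 22
[4] DMA t4→A (9c) ∥ CU B:t3 (3c) ⇒ 9c, clock 31
[5] DMA t5→B (7c) ∥ CU A:t4 (5c) ⇒ 7c, clock 38
[6] DMA t6→A (4c) ∥ CU B:t5 (4c) ⇒ 4c, clock 42
[7] DMA idle ∥ CU A:t6 (2c) ⇒ 2c, clock 44

end_cycle[5] = 38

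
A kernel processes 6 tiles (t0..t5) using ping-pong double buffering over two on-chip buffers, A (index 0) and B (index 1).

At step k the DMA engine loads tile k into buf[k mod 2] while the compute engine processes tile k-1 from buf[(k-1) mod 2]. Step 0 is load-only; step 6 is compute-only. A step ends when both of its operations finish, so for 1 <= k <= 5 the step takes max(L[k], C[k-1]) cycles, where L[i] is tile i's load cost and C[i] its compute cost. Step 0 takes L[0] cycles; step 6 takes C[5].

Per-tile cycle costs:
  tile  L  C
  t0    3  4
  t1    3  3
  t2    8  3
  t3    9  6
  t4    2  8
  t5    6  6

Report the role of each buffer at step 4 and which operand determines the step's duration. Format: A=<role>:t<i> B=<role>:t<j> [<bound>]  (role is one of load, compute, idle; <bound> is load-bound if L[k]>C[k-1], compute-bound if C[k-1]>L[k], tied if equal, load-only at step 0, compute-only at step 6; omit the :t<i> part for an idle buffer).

step 4: A=load:t4 B=compute:t3 [compute-bound]

k=0 load=t0/3c comp=- wait=3 total=3
k=1 load=t1/3c comp=t0/4c wait=4 total=7
k=2 load=t2/8c comp=t1/3c wait=8 total=15
k=3 load=t3/9c comp=t2/3c wait=9 total=24
k=4 load=t4/2c comp=t3/6c wait=6 total=30
k=5 load=t5/6c comp=t4/8c wait=8 total=38
k=6 load=- comp=t5/6c wait=6 total=44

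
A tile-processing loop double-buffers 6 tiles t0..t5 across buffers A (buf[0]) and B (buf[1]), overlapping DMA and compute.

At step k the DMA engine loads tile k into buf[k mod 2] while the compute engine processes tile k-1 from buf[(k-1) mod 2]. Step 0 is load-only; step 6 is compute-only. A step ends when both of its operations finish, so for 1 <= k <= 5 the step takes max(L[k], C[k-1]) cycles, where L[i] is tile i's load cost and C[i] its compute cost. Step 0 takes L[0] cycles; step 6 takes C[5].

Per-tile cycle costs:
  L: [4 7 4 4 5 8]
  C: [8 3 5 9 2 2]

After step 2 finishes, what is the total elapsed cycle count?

  0. 4=4c; end=4; A:t0 B:-
  1. max(7,8)=8c; end=12; A:t0 B:t1
  2. max(4,3)=4c; end=16; A:t2 B:t1
  3. max(4,5)=5c; end=21; A:t2 B:t3
  4. max(5,9)=9c; end=30; A:t4 B:t3
  5. max(8,2)=8c; end=38; A:t4 B:t5
  6. 2=2c; end=40; A:t4 B:t5

end_cycle[2] = 16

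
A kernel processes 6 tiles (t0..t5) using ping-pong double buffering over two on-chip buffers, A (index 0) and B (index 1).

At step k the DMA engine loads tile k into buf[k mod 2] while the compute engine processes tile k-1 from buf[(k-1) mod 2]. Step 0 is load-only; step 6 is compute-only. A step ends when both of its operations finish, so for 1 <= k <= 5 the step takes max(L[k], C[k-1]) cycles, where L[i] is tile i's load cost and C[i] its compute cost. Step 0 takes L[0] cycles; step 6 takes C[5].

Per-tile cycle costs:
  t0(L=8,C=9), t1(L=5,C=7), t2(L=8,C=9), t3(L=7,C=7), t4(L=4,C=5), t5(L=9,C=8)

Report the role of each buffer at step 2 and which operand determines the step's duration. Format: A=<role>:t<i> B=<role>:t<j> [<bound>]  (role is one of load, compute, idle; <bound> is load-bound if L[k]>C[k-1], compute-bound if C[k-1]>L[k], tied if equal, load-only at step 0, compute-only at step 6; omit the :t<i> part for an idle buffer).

step 2: A=load:t2 B=compute:t1 [load-bound]

step 0: L[0]=8 → dur=8, Σ=8 | A=load:t0 B=idle [load-only]
step 1: L[1]=5 C[0]=9 → dur=9, Σ=17 | A=compute:t0 B=load:t1 [compute-bound]
step 2: L[2]=8 C[1]=7 → dur=8, Σ=25 | A=load:t2 B=compute:t1 [load-bound]
step 3: L[3]=7 C[2]=9 → dur=9, Σ=34 | A=compute:t2 B=load:t3 [compute-bound]
step 4: L[4]=4 C[3]=7 → dur=7, Σ=41 | A=load:t4 B=compute:t3 [compute-bound]
step 5: L[5]=9 C[4]=5 → dur=9, Σ=50 | A=compute:t4 B=load:t5 [load-bound]
step 6: C[5]=8 → dur=8, Σ=58 | A=idle B=compute:t5 [compute-only]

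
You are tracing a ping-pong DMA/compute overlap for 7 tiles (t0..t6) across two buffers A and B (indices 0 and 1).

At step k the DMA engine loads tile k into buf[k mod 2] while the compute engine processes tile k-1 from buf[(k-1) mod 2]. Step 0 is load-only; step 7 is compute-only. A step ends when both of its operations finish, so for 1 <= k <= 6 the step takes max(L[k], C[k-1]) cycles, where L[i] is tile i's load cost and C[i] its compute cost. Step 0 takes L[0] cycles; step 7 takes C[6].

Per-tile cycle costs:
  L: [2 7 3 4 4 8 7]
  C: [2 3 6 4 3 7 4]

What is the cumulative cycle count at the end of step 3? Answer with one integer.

  0. 2=2c; end=2; A:t0 B:-
  1. max(7,2)=7c; end=9; A:t0 B:t1
  2. max(3,3)=3c; end=12; A:t2 B:t1
  3. max(4,6)=6c; end=18; A:t2 B:t3
  4. max(4,4)=4c; end=22; A:t4 B:t3
  5. max(8,3)=8c; end=30; A:t4 B:t5
  6. max(7,7)=7c; end=37; A:t6 B:t5
  7. 4=4c; end=41; A:t6 B:t5

end_cycle[3] = 18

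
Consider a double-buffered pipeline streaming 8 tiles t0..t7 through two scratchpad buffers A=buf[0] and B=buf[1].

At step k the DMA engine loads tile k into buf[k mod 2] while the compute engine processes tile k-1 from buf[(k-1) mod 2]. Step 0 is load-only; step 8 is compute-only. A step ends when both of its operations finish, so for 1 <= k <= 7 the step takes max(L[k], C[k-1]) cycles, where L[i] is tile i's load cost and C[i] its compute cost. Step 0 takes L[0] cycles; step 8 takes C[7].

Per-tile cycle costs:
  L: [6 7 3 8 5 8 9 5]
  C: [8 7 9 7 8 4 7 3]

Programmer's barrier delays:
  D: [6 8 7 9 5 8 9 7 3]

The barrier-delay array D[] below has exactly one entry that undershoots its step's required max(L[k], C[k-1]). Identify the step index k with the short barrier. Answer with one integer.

[0] required=L[0]=6=6 vs D=6 ok
[1] required=max(L[1]=7,C[0]=8)=8 vs D=8 ok
[2] required=max(L[2]=3,C[1]=7)=7 vs D=7 ok
[3] required=max(L[3]=8,C[2]=9)=9 vs D=9 ok
[4] required=max(L[4]=5,C[3]=7)=7 vs D=5 SHORT
[5] required=max(L[5]=8,C[4]=8)=8 vs D=8 ok
[6] required=max(L[6]=9,C[5]=4)=9 vs D=9 ok
[7] required=max(L[7]=5,C[6]=7)=7 vs D=7 ok
[8] required=C[7]=3=3 vs D=3 ok

hazard at step 4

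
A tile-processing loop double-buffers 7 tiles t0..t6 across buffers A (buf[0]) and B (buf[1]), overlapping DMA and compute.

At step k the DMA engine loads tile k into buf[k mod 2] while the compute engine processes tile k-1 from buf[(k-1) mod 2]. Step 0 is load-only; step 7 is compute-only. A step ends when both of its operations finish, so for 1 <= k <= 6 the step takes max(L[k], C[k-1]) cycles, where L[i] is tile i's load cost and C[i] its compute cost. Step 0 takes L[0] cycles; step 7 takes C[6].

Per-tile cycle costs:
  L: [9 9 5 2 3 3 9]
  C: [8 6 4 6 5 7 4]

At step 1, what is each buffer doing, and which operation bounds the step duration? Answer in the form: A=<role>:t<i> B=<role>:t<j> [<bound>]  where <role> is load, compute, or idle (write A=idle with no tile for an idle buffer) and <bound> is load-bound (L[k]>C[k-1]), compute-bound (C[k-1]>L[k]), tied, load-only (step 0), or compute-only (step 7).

step 1: A=compute:t0 B=load:t1 [load-bound]

  0. 9=9c; end=9; A:t0 B:-
  1. max(9,8)=9c; end=18; A:t0 B:t1
  2. max(5,6)=6c; end=24; A:t2 B:t1
  3. max(2,4)=4c; end=28; A:t2 B:t3
  4. max(3,6)=6c; end=34; A:t4 B:t3
  5. max(3,5)=5c; end=39; A:t4 B:t5
  6. max(9,7)=9c; end=48; A:t6 B:t5
  7. 4=4c; end=52; A:t6 B:t5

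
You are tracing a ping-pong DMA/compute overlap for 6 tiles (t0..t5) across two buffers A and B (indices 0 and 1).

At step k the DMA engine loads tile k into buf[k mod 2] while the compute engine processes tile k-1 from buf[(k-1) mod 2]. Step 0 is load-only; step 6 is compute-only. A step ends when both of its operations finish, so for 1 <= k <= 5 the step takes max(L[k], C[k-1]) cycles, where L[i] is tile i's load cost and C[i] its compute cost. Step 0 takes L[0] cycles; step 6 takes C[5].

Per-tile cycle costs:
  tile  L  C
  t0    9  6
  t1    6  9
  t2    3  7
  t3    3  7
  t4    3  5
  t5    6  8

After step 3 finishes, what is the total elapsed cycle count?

step 0: L[0]=9 → dur=9, Σ=9 | A=load:t0 B=idle [load-only]
step 1: L[1]=6 C[0]=6 → dur=6, Σ=15 | A=compute:t0 B=load:t1 [tied]
step 2: L[2]=3 C[1]=9 → dur=9, Σ=24 | A=load:t2 B=compute:t1 [compute-bound]
step 3: L[3]=3 C[2]=7 → dur=7, Σ=31 | A=compute:t2 B=load:t3 [compute-bound]
step 4: L[4]=3 C[3]=7 → dur=7, Σ=38 | A=load:t4 B=compute:t3 [compute-bound]
step 5: L[5]=6 C[4]=5 → dur=6, Σ=44 | A=compute:t4 B=load:t5 [load-bound]
step 6: C[5]=8 → dur=8, Σ=52 | A=idle B=compute:t5 [compute-only]

end_cycle[3] = 31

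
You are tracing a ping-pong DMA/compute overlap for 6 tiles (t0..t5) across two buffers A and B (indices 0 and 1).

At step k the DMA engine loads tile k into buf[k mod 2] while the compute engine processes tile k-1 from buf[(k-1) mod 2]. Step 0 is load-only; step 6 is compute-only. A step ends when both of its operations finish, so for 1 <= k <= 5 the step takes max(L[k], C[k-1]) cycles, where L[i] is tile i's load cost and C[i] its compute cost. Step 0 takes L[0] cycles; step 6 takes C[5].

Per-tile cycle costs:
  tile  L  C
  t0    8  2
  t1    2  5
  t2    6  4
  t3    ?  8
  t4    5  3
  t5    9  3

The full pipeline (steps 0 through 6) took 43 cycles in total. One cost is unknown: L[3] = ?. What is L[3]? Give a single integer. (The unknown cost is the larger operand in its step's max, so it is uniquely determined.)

step 0 = dur = L[0]=8 = 8
step 1 = dur = max(L[1]=2, C[0]=2) = 2
step 2 = dur = max(L[2]=6, C[1]=5) = 6
step 3 = dur = max(L[3]=?, C[2]=4) = L[3]  (unknown; binding)
step 4 = dur = max(L[4]=5, C[3]=8) = 8
step 5 = dur = max(L[5]=9, C[4]=3) = 9
step 6 = dur = C[5]=3 = 3
sum of known step durations = 36
dur[3] = total - known = 43 - 36 = 7
L[3] is the binding max in step 3, so L[3] = dur[3] = 7

L[3] = 7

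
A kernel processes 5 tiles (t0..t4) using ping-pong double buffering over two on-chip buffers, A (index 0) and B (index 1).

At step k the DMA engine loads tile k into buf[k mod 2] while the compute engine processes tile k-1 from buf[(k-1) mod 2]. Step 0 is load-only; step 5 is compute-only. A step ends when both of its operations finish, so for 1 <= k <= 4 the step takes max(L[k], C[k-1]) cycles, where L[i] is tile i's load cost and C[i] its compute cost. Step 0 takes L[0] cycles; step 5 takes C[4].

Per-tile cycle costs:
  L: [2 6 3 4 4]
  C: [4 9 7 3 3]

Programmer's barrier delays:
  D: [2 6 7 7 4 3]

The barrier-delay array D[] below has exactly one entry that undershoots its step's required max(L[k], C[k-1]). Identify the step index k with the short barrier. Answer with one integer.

k=0 barrier L[0]=2→2c, D[0]=2 ok
k=1 barrier max(L[1]=6,C[0]=4)→6c, D[1]=6 ok
k=2 barrier max(L[2]=3,C[1]=9)→9c, D[2]=7 SHORT
k=3 barrier max(L[3]=4,C[2]=7)→7c, D[3]=7 ok
k=4 barrier max(L[4]=4,C[3]=3)→4c, D[4]=4 ok
k=5 barrier C[4]=3→3c, D[5]=3 ok

hazard at step 2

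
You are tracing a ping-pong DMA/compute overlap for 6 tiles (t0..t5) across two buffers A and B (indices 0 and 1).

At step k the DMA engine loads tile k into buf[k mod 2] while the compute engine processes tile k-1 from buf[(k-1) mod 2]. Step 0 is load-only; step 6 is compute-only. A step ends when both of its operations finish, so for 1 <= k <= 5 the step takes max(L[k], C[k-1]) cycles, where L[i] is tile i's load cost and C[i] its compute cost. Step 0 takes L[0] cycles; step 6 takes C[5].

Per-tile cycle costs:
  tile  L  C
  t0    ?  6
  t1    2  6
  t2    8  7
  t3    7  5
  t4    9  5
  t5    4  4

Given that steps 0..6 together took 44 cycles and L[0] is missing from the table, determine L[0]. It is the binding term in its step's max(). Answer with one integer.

L[0] = 5

step 0 = dur = L[0]=? = L[0]  (unknown; binding)
step 1 = dur = max(L[1]=2, C[0]=6) = 6
step 2 = dur = max(L[2]=8, C[1]=6) = 8
step 3 = dur = max(L[3]=7, C[2]=7) = 7
step 4 = dur = max(L[4]=9, C[3]=5) = 9
step 5 = dur = max(L[5]=4, C[4]=5) = 5
step 6 = dur = C[5]=4 = 4
sum of known step durations = 39
dur[0] = total - known = 44 - 39 = 5
L[0] is the binding max in step 0, so L[0] = dur[0] = 5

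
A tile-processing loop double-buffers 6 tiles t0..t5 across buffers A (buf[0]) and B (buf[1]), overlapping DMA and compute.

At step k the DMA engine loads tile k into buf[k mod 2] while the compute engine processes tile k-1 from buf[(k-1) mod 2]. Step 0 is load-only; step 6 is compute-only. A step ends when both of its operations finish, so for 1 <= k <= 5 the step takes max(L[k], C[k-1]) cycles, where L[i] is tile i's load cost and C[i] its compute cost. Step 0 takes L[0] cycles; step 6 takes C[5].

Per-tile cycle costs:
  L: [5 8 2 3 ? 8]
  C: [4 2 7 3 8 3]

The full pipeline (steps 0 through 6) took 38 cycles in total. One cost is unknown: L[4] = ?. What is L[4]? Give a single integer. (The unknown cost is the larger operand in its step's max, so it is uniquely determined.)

L[4] = 5

step 0 = dur = L[0]=5 = 5
step 1 = dur = max(L[1]=8, C[0]=4) = 8
step 2 = dur = max(L[2]=2, C[1]=2) = 2
step 3 = dur = max(L[3]=3, C[2]=7) = 7
step 4 = dur = max(L[4]=?, C[3]=3) = L[4]  (unknown; binding)
step 5 = dur = max(L[5]=8, C[4]=8) = 8
step 6 = dur = C[5]=3 = 3
sum of known step durations = 33
dur[4] = total - known = 38 - 33 = 5
L[4] is the binding max in step 4, so L[4] = dur[4] = 5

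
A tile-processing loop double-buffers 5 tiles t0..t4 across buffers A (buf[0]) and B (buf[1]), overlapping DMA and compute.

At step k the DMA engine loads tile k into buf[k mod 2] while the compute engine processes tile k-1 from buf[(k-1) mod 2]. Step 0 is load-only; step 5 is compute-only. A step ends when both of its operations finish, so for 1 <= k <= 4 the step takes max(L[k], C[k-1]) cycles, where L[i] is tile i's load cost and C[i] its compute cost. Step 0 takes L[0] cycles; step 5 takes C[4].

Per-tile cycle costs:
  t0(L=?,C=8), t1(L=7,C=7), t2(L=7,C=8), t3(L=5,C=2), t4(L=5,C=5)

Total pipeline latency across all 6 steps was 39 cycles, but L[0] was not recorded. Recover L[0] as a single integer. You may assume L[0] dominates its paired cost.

L[0] = 6

step 0 → dur = L[0]=? = L[0]  (unknown; binding)
step 1 → dur = max(L[1]=7, C[0]=8) = 8
step 2 → dur = max(L[2]=7, C[1]=7) = 7
step 3 → dur = max(L[3]=5, C[2]=8) = 8
step 4 → dur = max(L[4]=5, C[3]=2) = 5
step 5 → dur = C[4]=5 = 5
sum of known step durations = 33
dur[0] = total - known = 39 - 33 = 6
L[0] is the binding max in step 0, so L[0] = dur[0] = 6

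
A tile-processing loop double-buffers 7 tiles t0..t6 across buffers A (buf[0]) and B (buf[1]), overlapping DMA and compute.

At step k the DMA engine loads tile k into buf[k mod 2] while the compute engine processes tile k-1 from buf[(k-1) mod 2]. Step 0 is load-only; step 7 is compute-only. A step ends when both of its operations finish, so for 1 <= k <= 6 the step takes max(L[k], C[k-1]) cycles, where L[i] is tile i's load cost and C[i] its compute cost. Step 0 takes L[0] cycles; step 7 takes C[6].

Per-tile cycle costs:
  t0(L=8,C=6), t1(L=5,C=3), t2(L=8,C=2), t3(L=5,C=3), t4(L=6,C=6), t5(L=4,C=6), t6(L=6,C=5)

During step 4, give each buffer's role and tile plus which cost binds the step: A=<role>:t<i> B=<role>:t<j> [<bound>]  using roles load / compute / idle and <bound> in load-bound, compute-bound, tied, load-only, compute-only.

step 4: A=load:t4 B=compute:t3 [load-bound]

[0] DMA t0→A (8c) ∥ CU idle ⇒ 8c, clock 8
[1] DMA t1→B (5c) ∥ CU A:t0 (6c) ⇒ 6c, clock 14
[2] DMA t2→A (8c) ∥ CU B:t1 (3c) ⇒ 8c, clock 22
[3] DMA t3→B (5c) ∥ CU A:t2 (2c) ⇒ 5c, clock 27
[4] DMA t4→A (6c) ∥ CU B:t3 (3c) ⇒ 6c, clock 33
[5] DMA t5→B (4c) ∥ CU A:t4 (6c) ⇒ 6c, clock 39
[6] DMA t6→A (6c) ∥ CU B:t5 (6c) ⇒ 6c, clock 45
[7] DMA idle ∥ CU A:t6 (5c) ⇒ 5c, clock 50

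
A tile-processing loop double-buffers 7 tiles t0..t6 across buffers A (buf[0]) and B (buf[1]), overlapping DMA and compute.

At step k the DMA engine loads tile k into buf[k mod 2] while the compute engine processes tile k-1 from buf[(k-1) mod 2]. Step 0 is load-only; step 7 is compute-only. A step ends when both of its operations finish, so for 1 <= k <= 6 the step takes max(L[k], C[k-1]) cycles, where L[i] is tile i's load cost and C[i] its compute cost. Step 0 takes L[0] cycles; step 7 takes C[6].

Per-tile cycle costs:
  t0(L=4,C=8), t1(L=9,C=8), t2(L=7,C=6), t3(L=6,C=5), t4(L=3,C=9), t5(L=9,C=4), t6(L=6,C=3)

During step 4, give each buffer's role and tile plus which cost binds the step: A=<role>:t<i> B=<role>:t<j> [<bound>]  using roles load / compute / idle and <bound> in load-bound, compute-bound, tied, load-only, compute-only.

step 4: A=load:t4 B=compute:t3 [compute-bound]

[0] DMA t0→A (4c) ∥ CU idle ⇒ 4c, clock 4
[1] DMA t1→B (9c) ∥ CU A:t0 (8c) ⇒ 9c, clock 13
[2] DMA t2→A (7c) ∥ CU B:t1 (8c) ⇒ 8c, clock 21
[3] DMA t3→B (6c) ∥ CU A:t2 (6c) ⇒ 6c, clock 27
[4] DMA t4→A (3c) ∥ CU B:t3 (5c) ⇒ 5c, clock 32
[5] DMA t5→B (9c) ∥ CU A:t4 (9c) ⇒ 9c, clock 41
[6] DMA t6→A (6c) ∥ CU B:t5 (4c) ⇒ 6c, clock 47
[7] DMA idle ∥ CU A:t6 (3c) ⇒ 3c, clock 50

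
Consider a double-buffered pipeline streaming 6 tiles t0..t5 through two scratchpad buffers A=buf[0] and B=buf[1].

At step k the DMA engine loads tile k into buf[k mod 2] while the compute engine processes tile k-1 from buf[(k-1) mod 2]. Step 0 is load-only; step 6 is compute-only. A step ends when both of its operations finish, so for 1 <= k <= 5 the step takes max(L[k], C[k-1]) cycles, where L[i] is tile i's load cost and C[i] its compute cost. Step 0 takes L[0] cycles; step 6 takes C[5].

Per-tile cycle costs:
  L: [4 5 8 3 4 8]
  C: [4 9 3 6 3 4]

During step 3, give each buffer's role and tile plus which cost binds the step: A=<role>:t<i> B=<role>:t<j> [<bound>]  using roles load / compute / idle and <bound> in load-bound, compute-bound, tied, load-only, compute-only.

[0] DMA t0→A (4c) ∥ CU idle ⇒ 4c, clock 4
[1] DMA t1→B (5c) ∥ CU A:t0 (4c) ⇒ 5c, clock 9
[2] DMA t2→A (8c) ∥ CU B:t1 (9c) ⇒ 9c, clock 18
[3] DMA t3→B (3c) ∥ CU A:t2 (3c) ⇒ 3c, clock 21
[4] DMA t4→A (4c) ∥ CU B:t3 (6c) ⇒ 6c, clock 27
[5] DMA t5→B (8c) ∥ CU A:t4 (3c) ⇒ 8c, clock 35
[6] DMA idle ∥ CU B:t5 (4c) ⇒ 4c, clock 39

step 3: A=compute:t2 B=load:t3 [tied]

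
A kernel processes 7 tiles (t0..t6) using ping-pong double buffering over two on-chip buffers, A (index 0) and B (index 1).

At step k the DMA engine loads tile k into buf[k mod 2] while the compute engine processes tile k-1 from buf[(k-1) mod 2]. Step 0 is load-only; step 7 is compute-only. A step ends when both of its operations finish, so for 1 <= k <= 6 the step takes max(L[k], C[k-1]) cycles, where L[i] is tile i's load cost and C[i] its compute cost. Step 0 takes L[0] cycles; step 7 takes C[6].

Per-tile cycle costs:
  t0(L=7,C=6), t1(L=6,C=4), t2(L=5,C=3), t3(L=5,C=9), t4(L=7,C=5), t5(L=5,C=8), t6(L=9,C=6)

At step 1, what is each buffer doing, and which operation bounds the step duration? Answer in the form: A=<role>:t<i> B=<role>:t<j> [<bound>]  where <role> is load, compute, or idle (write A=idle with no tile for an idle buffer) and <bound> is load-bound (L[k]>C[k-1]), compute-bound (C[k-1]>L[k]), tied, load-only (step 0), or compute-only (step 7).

step 1: A=compute:t0 B=load:t1 [tied]

  0. 7=7c; end=7; A:t0 B:-
  1. max(6,6)=6c; end=13; A:t0 B:t1
  2. max(5,4)=5c; end=18; A:t2 B:t1
  3. max(5,3)=5c; end=23; A:t2 B:t3
  4. max(7,9)=9c; end=32; A:t4 B:t3
  5. max(5,5)=5c; end=37; A:t4 B:t5
  6. max(9,8)=9c; end=46; A:t6 B:t5
  7. 6=6c; end=52; A:t6 B:t5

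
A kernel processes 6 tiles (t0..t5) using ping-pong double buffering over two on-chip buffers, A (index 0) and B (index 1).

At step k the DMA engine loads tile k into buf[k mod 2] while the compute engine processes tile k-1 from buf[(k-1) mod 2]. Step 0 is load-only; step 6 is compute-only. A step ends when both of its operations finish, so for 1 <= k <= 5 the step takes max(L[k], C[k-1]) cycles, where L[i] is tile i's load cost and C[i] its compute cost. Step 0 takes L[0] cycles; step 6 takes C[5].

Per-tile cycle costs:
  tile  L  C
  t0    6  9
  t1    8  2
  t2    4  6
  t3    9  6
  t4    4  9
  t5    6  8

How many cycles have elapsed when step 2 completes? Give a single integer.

end_cycle[2] = 19

[0] DMA t0→A (6c) ∥ CU idle ⇒ 6c, clock 6
[1] DMA t1→B (8c) ∥ CU A:t0 (9c) ⇒ 9c, clock 15
[2] DMA t2→A (4c) ∥ CU B:t1 (2c) ⇒ 4c, clock 19
[3] DMA t3→B (9c) ∥ CU A:t2 (6c) ⇒ 9c, clock 28
[4] DMA t4→A (4c) ∥ CU B:t3 (6c) ⇒ 6c, clock 34
[5] DMA t5→B (6c) ∥ CU A:t4 (9c) ⇒ 9c, clock 43
[6] DMA idle ∥ CU B:t5 (8c) ⇒ 8c, clock 51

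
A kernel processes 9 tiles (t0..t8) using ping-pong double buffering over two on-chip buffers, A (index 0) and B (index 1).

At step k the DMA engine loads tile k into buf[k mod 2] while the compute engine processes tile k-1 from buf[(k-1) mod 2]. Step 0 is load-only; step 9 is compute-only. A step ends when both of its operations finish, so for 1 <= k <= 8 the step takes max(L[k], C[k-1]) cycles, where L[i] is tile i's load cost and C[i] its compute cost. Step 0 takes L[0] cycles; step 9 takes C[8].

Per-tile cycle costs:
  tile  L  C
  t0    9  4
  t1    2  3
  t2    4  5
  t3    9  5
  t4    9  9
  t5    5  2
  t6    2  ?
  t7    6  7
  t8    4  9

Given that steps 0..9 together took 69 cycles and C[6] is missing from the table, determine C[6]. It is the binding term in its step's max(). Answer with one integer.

C[6] = 7

step 0 | dur = L[0]=9 = 9
step 1 | dur = max(L[1]=2, C[0]=4) = 4
step 2 | dur = max(L[2]=4, C[1]=3) = 4
step 3 | dur = max(L[3]=9, C[2]=5) = 9
step 4 | dur = max(L[4]=9, C[3]=5) = 9
step 5 | dur = max(L[5]=5, C[4]=9) = 9
step 6 | dur = max(L[6]=2, C[5]=2) = 2
step 7 | dur = max(L[7]=6, C[6]=?) = C[6]  (unknown; binding)
step 8 | dur = max(L[8]=4, C[7]=7) = 7
step 9 | dur = C[8]=9 = 9
sum of known step durations = 62
dur[7] = total - known = 69 - 62 = 7
C[6] is the binding max in step 7, so C[6] = dur[7] = 7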